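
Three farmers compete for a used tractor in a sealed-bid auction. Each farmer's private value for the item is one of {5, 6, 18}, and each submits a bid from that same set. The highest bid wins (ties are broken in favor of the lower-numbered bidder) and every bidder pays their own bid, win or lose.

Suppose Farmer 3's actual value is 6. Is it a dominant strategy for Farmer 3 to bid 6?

Consider the case where Farmer 1 bids 5 and Farmer 2 bids 6.
Truthful bid 6: loses but pays 6, utility -6.
Bid 5 instead: loses but pays 5, utility -5.
Since -5 > -6, bidding 5 is strictly better here, so truthful bidding is not dominant.

No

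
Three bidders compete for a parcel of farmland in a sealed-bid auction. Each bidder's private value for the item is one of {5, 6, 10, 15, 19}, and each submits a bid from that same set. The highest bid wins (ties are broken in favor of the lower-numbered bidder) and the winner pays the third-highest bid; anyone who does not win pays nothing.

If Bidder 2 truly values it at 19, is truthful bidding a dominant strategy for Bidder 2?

Yes

Check each profile of the others' bids and compare truth against every alternative bid.
Others bid (5, 19): truth gives 14, best alternative gives 0.
Others bid (15, 5): truth gives 14, best alternative gives 0.
Others bid (6, 19): truth gives 13, best alternative gives 0.
Others bid (15, 6): truth gives 13, best alternative gives 0.
Others bid (10, 19): truth gives 9, best alternative gives 0.
Others bid (15, 10): truth gives 9, best alternative gives 0.
(Remaining 19 profiles checked similarly; truth is weakly best in each.)
In every case the truthful bid is at least as good as any alternative, so it is a dominant strategy.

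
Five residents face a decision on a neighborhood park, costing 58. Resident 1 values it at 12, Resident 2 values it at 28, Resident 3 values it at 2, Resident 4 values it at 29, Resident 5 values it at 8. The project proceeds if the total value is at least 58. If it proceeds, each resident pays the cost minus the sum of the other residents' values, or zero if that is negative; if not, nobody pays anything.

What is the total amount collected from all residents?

15

Total value 79 ≥ cost 58, so it is built.
Resident 1: others sum to 67; max(0, 58 - 67) = 0.
Resident 2: others sum to 51; max(0, 58 - 51) = 7.
Resident 3: others sum to 77; max(0, 58 - 77) = 0.
Resident 4: others sum to 50; max(0, 58 - 50) = 8.
Resident 5: others sum to 71; max(0, 58 - 71) = 0.
Total collected = 0 + 7 + 0 + 8 + 0 = 15.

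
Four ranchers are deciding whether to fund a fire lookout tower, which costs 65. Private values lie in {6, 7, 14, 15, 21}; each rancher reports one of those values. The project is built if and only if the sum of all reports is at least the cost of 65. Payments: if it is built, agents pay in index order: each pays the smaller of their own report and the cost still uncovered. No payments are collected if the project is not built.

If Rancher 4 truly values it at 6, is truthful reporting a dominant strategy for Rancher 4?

Check each profile of the others' reports and compare truth against every alternative report.
Others report (21, 21, 21): truth gives 4, best alternative gives 4.
Others report (6, 6, 6): truth gives 0, best alternative gives 0.
Others report (6, 6, 7): truth gives 0, best alternative gives 0.
Others report (6, 6, 14): truth gives 0, best alternative gives 0.
Others report (6, 6, 15): truth gives 0, best alternative gives 0.
Others report (6, 6, 21): truth gives 0, best alternative gives 0.
(Remaining 119 profiles checked similarly; truth is weakly best in each.)
In every case the truthful report is at least as good as any alternative, so it is a dominant strategy.

Yes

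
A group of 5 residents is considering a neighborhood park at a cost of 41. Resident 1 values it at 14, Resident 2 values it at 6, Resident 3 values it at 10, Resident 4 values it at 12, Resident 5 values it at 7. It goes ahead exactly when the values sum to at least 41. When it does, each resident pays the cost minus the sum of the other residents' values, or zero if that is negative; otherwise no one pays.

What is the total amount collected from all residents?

12

Total value 49 ≥ cost 41, so it is built.
Resident 1: others sum to 35; max(0, 41 - 35) = 6.
Resident 2: others sum to 43; max(0, 41 - 43) = 0.
Resident 3: others sum to 39; max(0, 41 - 39) = 2.
Resident 4: others sum to 37; max(0, 41 - 37) = 4.
Resident 5: others sum to 42; max(0, 41 - 42) = 0.
Total collected = 6 + 0 + 2 + 4 + 0 = 12.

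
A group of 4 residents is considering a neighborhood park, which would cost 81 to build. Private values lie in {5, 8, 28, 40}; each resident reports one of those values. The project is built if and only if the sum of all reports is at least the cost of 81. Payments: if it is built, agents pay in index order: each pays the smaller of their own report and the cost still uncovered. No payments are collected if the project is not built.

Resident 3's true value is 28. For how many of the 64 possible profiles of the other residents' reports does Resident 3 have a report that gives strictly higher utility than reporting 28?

Others report (5, 28, 40): truth gives 0; report 8 gives 20 > 0. Violating.
Others report (5, 40, 28): truth gives 0; report 8 gives 20 > 0. Violating.
Others report (5, 40, 40): truth gives 0; report 5 gives 23 > 0. Violating.
Others report (8, 28, 40): truth gives 0; report 5 gives 23 > 0. Violating.
Others report (5, 5, 5): truth gives 0; no alternative beats it.
Others report (5, 5, 8): truth gives 0; no alternative beats it.
(Checking all 64 profiles: 22 have a profitable deviation, 42 do not.)

22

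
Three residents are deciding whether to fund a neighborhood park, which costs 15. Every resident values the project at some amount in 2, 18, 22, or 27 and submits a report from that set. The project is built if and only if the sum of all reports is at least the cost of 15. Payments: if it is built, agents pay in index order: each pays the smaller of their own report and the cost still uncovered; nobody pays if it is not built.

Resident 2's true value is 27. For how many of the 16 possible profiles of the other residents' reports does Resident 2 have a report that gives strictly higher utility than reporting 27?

3

Others report (2, 18): truth gives 14; report 2 gives 25 > 14. Violating.
Others report (2, 22): truth gives 14; report 2 gives 25 > 14. Violating.
Others report (2, 27): truth gives 14; report 2 gives 25 > 14. Violating.
Others report (2, 2): truth gives 14; no alternative beats it.
Others report (18, 2): truth gives 27; no alternative beats it.
(Checking all 16 profiles: 3 have a profitable deviation, 13 do not.)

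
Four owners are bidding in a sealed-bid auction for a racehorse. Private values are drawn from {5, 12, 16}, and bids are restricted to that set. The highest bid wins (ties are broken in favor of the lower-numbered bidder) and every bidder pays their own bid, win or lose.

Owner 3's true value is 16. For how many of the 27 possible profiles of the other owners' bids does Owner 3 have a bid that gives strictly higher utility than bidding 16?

Others bid (5, 5, 5): truth gives 0; bid 12 gives 4 > 0. Violating.
Others bid (5, 5, 12): truth gives 0; bid 12 gives 4 > 0. Violating.
Others bid (5, 16, 5): truth gives -16; bid 5 gives -5 > -16. Violating.
Others bid (5, 16, 12): truth gives -16; bid 5 gives -5 > -16. Violating.
Others bid (5, 5, 16): truth gives 0; no alternative beats it.
Others bid (5, 12, 5): truth gives 0; no alternative beats it.
(Checking all 27 profiles: 17 have a profitable deviation, 10 do not.)

17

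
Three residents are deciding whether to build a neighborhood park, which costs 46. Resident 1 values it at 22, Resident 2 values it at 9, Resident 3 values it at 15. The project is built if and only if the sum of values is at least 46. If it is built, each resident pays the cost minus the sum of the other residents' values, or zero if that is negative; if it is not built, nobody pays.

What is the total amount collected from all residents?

Total value 46 ≥ cost 46, so it is built.
Resident 1: others sum to 24; max(0, 46 - 24) = 22.
Resident 2: others sum to 37; max(0, 46 - 37) = 9.
Resident 3: others sum to 31; max(0, 46 - 31) = 15.
Total collected = 22 + 9 + 15 = 46.

46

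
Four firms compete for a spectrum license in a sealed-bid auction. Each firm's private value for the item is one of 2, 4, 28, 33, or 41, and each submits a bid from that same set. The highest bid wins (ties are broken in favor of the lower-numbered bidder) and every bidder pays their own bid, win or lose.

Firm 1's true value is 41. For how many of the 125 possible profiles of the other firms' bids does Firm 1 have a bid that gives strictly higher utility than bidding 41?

Others bid (2, 2, 2): truth gives 0; bid 2 gives 39 > 0. Violating.
Others bid (2, 2, 4): truth gives 0; bid 4 gives 37 > 0. Violating.
Others bid (2, 2, 28): truth gives 0; bid 28 gives 13 > 0. Violating.
Others bid (2, 2, 33): truth gives 0; bid 33 gives 8 > 0. Violating.
Others bid (2, 2, 41): truth gives 0; no alternative beats it.
Others bid (2, 4, 41): truth gives 0; no alternative beats it.
(Checking all 125 profiles: 64 have a profitable deviation, 61 do not.)

64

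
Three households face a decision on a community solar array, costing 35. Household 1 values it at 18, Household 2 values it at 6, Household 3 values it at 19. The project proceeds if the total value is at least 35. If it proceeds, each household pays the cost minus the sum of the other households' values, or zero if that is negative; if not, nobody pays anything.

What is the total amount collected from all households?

Total value 43 ≥ cost 35, so it is built.
Household 1: others sum to 25; max(0, 35 - 25) = 10.
Household 2: others sum to 37; max(0, 35 - 37) = 0.
Household 3: others sum to 24; max(0, 35 - 24) = 11.
Total collected = 10 + 0 + 11 = 21.

21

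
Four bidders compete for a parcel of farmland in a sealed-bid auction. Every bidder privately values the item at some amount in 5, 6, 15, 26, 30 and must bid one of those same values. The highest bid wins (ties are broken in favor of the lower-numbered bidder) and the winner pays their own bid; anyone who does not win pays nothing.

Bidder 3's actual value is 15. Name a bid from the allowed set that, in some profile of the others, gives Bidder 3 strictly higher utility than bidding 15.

Suppose Bidder 1 bids 5, Bidder 2 bids 5 and Bidder 4 bids 5.
Bid 15: wins, pays 15, utility 15 - 15 = 0.
Bid 6: wins, pays 6, utility 15 - 6 = 9.
So bidding 6 beats truth here (9 > 0).

6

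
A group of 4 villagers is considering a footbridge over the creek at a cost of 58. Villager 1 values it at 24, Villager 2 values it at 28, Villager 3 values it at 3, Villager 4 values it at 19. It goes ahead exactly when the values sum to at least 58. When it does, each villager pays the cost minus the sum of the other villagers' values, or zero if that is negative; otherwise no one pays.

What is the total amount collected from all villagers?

23

Total value 74 ≥ cost 58, so it is built.
Villager 1: others sum to 50; max(0, 58 - 50) = 8.
Villager 2: others sum to 46; max(0, 58 - 46) = 12.
Villager 3: others sum to 71; max(0, 58 - 71) = 0.
Villager 4: others sum to 55; max(0, 58 - 55) = 3.
Total collected = 8 + 12 + 0 + 3 = 23.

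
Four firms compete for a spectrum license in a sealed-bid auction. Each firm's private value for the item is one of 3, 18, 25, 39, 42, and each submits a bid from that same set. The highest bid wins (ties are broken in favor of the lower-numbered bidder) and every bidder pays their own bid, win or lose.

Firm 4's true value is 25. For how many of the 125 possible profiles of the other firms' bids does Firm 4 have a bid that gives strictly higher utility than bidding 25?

Others bid (3, 3, 3): truth gives 0; bid 18 gives 7 > 0. Violating.
Others bid (3, 3, 25): truth gives -25; bid 3 gives -3 > -25. Violating.
Others bid (3, 3, 39): truth gives -25; bid 3 gives -3 > -25. Violating.
Others bid (3, 3, 42): truth gives -25; bid 3 gives -3 > -25. Violating.
Others bid (3, 3, 18): truth gives 0; no alternative beats it.
Others bid (3, 18, 3): truth gives 0; no alternative beats it.
(Checking all 125 profiles: 118 have a profitable deviation, 7 do not.)

118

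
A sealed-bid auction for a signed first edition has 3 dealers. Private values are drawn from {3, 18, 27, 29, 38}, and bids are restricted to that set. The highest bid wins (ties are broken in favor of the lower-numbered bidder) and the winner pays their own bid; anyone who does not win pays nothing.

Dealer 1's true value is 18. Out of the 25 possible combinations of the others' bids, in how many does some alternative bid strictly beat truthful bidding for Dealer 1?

Others bid (3, 3): truth gives 0; bid 3 gives 15 > 0. Violating.
Others bid (3, 18): truth gives 0; no alternative beats it.
Others bid (3, 27): truth gives 0; no alternative beats it.
(Checking all 25 profiles: 1 has a profitable deviation, 24 do not.)

1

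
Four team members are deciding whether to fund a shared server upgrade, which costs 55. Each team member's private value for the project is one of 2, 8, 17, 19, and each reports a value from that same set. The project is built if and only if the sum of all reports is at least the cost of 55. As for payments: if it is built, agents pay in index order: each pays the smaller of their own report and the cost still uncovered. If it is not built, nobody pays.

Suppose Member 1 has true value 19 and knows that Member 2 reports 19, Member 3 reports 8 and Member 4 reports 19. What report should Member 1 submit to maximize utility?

Report 2: project not built, utility 0.
Report 8: project not built, utility 0.
Report 17: project built, pays 17, utility 19 - 17 = 2.
Report 19: project built, pays 19, utility 19 - 19 = 0.
The best choice is 17 with utility 2.

17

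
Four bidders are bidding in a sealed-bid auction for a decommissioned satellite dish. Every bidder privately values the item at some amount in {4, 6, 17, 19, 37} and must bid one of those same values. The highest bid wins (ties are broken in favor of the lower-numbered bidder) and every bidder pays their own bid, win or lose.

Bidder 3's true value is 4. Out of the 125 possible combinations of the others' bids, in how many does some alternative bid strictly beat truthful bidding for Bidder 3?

Others bid (4, 4, 4): truth gives -4; bid 6 gives -2 > -4. Violating.
Others bid (4, 4, 6): truth gives -4; bid 6 gives -2 > -4. Violating.
Others bid (4, 4, 17): truth gives -4; no alternative beats it.
Others bid (4, 4, 19): truth gives -4; no alternative beats it.
(Checking all 125 profiles: 2 have a profitable deviation, 123 do not.)

2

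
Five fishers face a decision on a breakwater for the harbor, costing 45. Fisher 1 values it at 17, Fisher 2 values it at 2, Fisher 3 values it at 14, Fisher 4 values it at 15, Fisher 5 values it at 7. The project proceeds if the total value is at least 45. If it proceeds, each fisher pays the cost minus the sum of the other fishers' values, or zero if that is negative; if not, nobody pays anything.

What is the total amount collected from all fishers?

16

Total value 55 ≥ cost 45, so it is built.
Fisher 1: others sum to 38; max(0, 45 - 38) = 7.
Fisher 2: others sum to 53; max(0, 45 - 53) = 0.
Fisher 3: others sum to 41; max(0, 45 - 41) = 4.
Fisher 4: others sum to 40; max(0, 45 - 40) = 5.
Fisher 5: others sum to 48; max(0, 45 - 48) = 0.
Total collected = 7 + 0 + 4 + 5 + 0 = 16.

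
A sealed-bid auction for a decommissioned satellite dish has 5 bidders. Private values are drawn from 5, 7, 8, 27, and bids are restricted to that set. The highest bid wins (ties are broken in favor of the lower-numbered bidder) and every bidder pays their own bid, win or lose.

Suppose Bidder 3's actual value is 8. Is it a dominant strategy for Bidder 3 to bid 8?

No

Consider the case where Bidder 1 bids 5, Bidder 2 bids 5, Bidder 4 bids 5 and Bidder 5 bids 5.
Truthful bid 8: wins, pays 8, utility 8 - 8 = 0.
Bid 7 instead: wins, pays 7, utility 8 - 7 = 1.
Since 1 > 0, bidding 7 is strictly better here, so truthful bidding is not dominant.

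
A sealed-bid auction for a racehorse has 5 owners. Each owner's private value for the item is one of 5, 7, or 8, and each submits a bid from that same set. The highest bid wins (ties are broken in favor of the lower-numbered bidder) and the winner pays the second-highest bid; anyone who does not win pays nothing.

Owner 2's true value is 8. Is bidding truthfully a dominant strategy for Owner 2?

Check each profile of the others' bids and compare truth against every alternative bid.
Others bid (7, 5, 5, 5): truth gives 1, best alternative gives 0.
Others bid (7, 5, 5, 7): truth gives 1, best alternative gives 0.
Others bid (7, 5, 7, 5): truth gives 1, best alternative gives 0.
Others bid (7, 5, 7, 7): truth gives 1, best alternative gives 0.
Others bid (7, 7, 5, 5): truth gives 1, best alternative gives 0.
Others bid (7, 7, 5, 7): truth gives 1, best alternative gives 0.
(Remaining 75 profiles checked similarly; truth is weakly best in each.)
In every case the truthful bid is at least as good as any alternative, so it is a dominant strategy.

Yes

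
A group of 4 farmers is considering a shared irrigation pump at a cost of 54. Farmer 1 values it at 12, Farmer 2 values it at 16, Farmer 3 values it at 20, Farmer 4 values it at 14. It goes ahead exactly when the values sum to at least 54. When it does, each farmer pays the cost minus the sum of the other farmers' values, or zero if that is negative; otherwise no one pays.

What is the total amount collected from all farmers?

30

Total value 62 ≥ cost 54, so it is built.
Farmer 1: others sum to 50; max(0, 54 - 50) = 4.
Farmer 2: others sum to 46; max(0, 54 - 46) = 8.
Farmer 3: others sum to 42; max(0, 54 - 42) = 12.
Farmer 4: others sum to 48; max(0, 54 - 48) = 6.
Total collected = 4 + 8 + 12 + 6 = 30.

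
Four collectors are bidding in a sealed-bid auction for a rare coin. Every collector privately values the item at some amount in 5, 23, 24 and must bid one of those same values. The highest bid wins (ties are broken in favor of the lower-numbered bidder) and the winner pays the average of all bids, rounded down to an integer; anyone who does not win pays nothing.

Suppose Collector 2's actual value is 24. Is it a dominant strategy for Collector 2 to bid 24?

Check each profile of the others' bids and compare truth against every alternative bid.
Others bid (5, 5, 24): truth gives 10, best alternative gives 0.
Others bid (5, 24, 5): truth gives 10, best alternative gives 0.
Others bid (23, 5, 5): truth gives 10, best alternative gives 0.
Others bid (23, 5, 23): truth gives 6, best alternative gives 0.
Others bid (23, 23, 5): truth gives 6, best alternative gives 0.
Others bid (5, 23, 24): truth gives 5, best alternative gives 0.
(Remaining 21 profiles checked similarly; truth is weakly best in each.)
In every case the truthful bid is at least as good as any alternative, so it is a dominant strategy.

Yes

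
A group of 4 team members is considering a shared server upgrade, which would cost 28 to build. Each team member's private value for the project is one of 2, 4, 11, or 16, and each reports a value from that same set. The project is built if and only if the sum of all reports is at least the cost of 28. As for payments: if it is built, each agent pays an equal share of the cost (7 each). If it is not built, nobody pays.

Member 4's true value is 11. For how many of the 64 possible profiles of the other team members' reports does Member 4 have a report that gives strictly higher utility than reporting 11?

Others report (2, 2, 11): truth gives 0; report 16 gives 4 > 0. Violating.
Others report (2, 11, 2): truth gives 0; report 16 gives 4 > 0. Violating.
Others report (4, 4, 4): truth gives 0; report 16 gives 4 > 0. Violating.
Others report (11, 2, 2): truth gives 0; report 16 gives 4 > 0. Violating.
Others report (2, 2, 2): truth gives 0; no alternative beats it.
Others report (2, 2, 4): truth gives 0; no alternative beats it.
(Checking all 64 profiles: 4 have a profitable deviation, 60 do not.)

4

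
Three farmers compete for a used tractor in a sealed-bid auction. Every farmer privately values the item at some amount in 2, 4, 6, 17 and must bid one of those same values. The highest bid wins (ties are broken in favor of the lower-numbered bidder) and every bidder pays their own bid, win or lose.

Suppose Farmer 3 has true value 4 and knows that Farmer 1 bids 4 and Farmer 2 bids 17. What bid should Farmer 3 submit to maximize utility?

2

Bid 2: loses but pays 2, utility -2.
Bid 4: loses but pays 4, utility -4.
Bid 6: loses but pays 6, utility -6.
Bid 17: loses but pays 17, utility -17.
The best choice is 2 with utility -2.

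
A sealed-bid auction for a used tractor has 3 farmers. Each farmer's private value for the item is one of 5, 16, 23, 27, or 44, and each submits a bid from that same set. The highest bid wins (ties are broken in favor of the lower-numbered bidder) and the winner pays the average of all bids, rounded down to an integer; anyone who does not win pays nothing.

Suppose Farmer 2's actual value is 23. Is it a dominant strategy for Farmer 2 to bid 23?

Consider the case where Farmer 1 bids 5 and Farmer 3 bids 5.
Truthful bid 23: wins, pays 11, utility 23 - 11 = 12.
Bid 16 instead: wins, pays 8, utility 23 - 8 = 15.
Since 15 > 12, bidding 16 is strictly better here, so truthful bidding is not dominant.

No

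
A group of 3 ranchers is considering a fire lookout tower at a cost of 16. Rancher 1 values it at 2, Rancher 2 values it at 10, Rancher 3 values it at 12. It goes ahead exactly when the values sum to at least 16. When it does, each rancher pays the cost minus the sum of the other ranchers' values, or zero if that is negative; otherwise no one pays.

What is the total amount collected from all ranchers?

6

Total value 24 ≥ cost 16, so it is built.
Rancher 1: others sum to 22; max(0, 16 - 22) = 0.
Rancher 2: others sum to 14; max(0, 16 - 14) = 2.
Rancher 3: others sum to 12; max(0, 16 - 12) = 4.
Total collected = 0 + 2 + 4 = 6.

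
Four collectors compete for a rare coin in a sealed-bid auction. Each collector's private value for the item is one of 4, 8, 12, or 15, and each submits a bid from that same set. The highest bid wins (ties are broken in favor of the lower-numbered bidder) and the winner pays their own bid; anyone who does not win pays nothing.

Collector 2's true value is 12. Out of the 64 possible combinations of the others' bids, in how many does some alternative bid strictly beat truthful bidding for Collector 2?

Others bid (4, 4, 4): truth gives 0; bid 8 gives 4 > 0. Violating.
Others bid (4, 4, 8): truth gives 0; bid 8 gives 4 > 0. Violating.
Others bid (4, 8, 4): truth gives 0; bid 8 gives 4 > 0. Violating.
Others bid (4, 8, 8): truth gives 0; bid 8 gives 4 > 0. Violating.
Others bid (4, 4, 12): truth gives 0; no alternative beats it.
Others bid (4, 4, 15): truth gives 0; no alternative beats it.
(Checking all 64 profiles: 4 have a profitable deviation, 60 do not.)

4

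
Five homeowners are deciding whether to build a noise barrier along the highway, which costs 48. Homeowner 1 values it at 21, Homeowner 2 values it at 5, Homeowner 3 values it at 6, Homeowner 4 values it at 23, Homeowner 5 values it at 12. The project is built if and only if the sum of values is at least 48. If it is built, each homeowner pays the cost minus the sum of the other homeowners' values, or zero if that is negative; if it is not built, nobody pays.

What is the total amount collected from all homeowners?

Total value 67 ≥ cost 48, so it is built.
Homeowner 1: others sum to 46; max(0, 48 - 46) = 2.
Homeowner 2: others sum to 62; max(0, 48 - 62) = 0.
Homeowner 3: others sum to 61; max(0, 48 - 61) = 0.
Homeowner 4: others sum to 44; max(0, 48 - 44) = 4.
Homeowner 5: others sum to 55; max(0, 48 - 55) = 0.
Total collected = 2 + 0 + 0 + 4 + 0 = 6.

6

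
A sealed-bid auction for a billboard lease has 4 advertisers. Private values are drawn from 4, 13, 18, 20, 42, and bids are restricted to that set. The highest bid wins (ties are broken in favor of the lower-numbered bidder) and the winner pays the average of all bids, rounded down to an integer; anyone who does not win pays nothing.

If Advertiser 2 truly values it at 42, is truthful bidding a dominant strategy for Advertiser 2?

Consider the case where Advertiser 1 bids 4, Advertiser 3 bids 4 and Advertiser 4 bids 4.
Truthful bid 42: wins, pays 13, utility 42 - 13 = 29.
Bid 13 instead: wins, pays 6, utility 42 - 6 = 36.
Since 36 > 29, bidding 13 is strictly better here, so truthful bidding is not dominant.

No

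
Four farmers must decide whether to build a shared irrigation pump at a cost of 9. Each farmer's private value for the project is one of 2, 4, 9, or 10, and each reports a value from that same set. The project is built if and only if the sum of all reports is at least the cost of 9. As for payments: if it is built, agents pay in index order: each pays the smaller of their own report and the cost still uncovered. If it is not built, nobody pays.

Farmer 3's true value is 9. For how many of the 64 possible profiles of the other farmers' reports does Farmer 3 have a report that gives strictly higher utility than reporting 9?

12

Others report (2, 2, 2): truth gives 4; report 4 gives 5 > 4. Violating.
Others report (2, 2, 4): truth gives 4; report 2 gives 7 > 4. Violating.
Others report (2, 2, 9): truth gives 4; report 2 gives 7 > 4. Violating.
Others report (2, 2, 10): truth gives 4; report 2 gives 7 > 4. Violating.
Others report (2, 9, 2): truth gives 9; no alternative beats it.
Others report (2, 9, 4): truth gives 9; no alternative beats it.
(Checking all 64 profiles: 12 have a profitable deviation, 52 do not.)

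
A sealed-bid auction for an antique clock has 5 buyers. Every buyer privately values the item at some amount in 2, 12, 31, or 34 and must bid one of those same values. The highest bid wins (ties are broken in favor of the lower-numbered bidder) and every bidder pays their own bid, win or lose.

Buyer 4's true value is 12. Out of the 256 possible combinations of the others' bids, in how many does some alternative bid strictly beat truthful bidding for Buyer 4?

Others bid (2, 2, 2, 31): truth gives -12; bid 2 gives -2 > -12. Violating.
Others bid (2, 2, 2, 34): truth gives -12; bid 2 gives -2 > -12. Violating.
Others bid (2, 2, 12, 2): truth gives -12; bid 2 gives -2 > -12. Violating.
Others bid (2, 2, 12, 12): truth gives -12; bid 2 gives -2 > -12. Violating.
Others bid (2, 2, 2, 2): truth gives 0; no alternative beats it.
Others bid (2, 2, 2, 12): truth gives 0; no alternative beats it.
(Checking all 256 profiles: 254 have a profitable deviation, 2 do not.)

254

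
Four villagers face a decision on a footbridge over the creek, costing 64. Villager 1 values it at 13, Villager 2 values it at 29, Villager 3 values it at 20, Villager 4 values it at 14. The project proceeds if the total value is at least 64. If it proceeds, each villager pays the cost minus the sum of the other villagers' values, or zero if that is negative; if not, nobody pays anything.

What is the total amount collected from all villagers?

28

Total value 76 ≥ cost 64, so it is built.
Villager 1: others sum to 63; max(0, 64 - 63) = 1.
Villager 2: others sum to 47; max(0, 64 - 47) = 17.
Villager 3: others sum to 56; max(0, 64 - 56) = 8.
Villager 4: others sum to 62; max(0, 64 - 62) = 2.
Total collected = 1 + 17 + 8 + 2 = 28.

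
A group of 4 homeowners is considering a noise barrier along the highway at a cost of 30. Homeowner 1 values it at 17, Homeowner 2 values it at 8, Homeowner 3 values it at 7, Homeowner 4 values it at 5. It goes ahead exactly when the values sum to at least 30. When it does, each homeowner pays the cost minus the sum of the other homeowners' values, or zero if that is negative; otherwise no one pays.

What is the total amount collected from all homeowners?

Total value 37 ≥ cost 30, so it is built.
Homeowner 1: others sum to 20; max(0, 30 - 20) = 10.
Homeowner 2: others sum to 29; max(0, 30 - 29) = 1.
Homeowner 3: others sum to 30; max(0, 30 - 30) = 0.
Homeowner 4: others sum to 32; max(0, 30 - 32) = 0.
Total collected = 10 + 1 + 0 + 0 = 11.

11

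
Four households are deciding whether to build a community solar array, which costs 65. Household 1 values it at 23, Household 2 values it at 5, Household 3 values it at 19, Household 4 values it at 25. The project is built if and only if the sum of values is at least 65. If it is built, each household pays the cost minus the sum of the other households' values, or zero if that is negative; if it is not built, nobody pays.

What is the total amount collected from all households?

Total value 72 ≥ cost 65, so it is built.
Household 1: others sum to 49; max(0, 65 - 49) = 16.
Household 2: others sum to 67; max(0, 65 - 67) = 0.
Household 3: others sum to 53; max(0, 65 - 53) = 12.
Household 4: others sum to 47; max(0, 65 - 47) = 18.
Total collected = 16 + 0 + 12 + 18 = 46.

46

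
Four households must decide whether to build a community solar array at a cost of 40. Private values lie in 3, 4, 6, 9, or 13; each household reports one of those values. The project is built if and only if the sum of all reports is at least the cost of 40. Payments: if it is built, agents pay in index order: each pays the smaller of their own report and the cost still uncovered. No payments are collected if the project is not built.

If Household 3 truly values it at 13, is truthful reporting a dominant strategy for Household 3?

Consider the case where Household 1 reports 6, Household 2 reports 13 and Household 4 reports 13.
Truthful report 13: project built, pays 13, utility 13 - 13 = 0.
Report 9 instead: project built, pays 9, utility 13 - 9 = 4.
Since 4 > 0, reporting 9 is strictly better here, so truthful reporting is not dominant.

No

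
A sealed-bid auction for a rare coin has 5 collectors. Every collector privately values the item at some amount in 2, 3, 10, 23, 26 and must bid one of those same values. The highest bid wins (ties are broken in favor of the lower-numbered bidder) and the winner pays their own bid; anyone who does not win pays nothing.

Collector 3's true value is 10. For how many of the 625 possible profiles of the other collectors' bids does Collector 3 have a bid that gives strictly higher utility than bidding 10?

4

Others bid (2, 2, 2, 2): truth gives 0; bid 3 gives 7 > 0. Violating.
Others bid (2, 2, 2, 3): truth gives 0; bid 3 gives 7 > 0. Violating.
Others bid (2, 2, 3, 2): truth gives 0; bid 3 gives 7 > 0. Violating.
Others bid (2, 2, 3, 3): truth gives 0; bid 3 gives 7 > 0. Violating.
Others bid (2, 2, 2, 10): truth gives 0; no alternative beats it.
Others bid (2, 2, 2, 23): truth gives 0; no alternative beats it.
(Checking all 625 profiles: 4 have a profitable deviation, 621 do not.)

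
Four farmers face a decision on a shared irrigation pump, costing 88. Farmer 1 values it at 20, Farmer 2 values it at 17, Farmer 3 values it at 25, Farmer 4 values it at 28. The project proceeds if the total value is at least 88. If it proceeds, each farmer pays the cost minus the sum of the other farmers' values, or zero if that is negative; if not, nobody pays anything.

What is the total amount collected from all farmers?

Total value 90 ≥ cost 88, so it is built.
Farmer 1: others sum to 70; max(0, 88 - 70) = 18.
Farmer 2: others sum to 73; max(0, 88 - 73) = 15.
Farmer 3: others sum to 65; max(0, 88 - 65) = 23.
Farmer 4: others sum to 62; max(0, 88 - 62) = 26.
Total collected = 18 + 15 + 23 + 26 = 82.

82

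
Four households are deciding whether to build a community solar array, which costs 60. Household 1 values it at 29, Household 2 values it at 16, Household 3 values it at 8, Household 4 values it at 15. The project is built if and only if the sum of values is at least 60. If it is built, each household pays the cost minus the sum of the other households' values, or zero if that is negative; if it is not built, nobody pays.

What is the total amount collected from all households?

Total value 68 ≥ cost 60, so it is built.
Household 1: others sum to 39; max(0, 60 - 39) = 21.
Household 2: others sum to 52; max(0, 60 - 52) = 8.
Household 3: others sum to 60; max(0, 60 - 60) = 0.
Household 4: others sum to 53; max(0, 60 - 53) = 7.
Total collected = 21 + 8 + 0 + 7 = 36.

36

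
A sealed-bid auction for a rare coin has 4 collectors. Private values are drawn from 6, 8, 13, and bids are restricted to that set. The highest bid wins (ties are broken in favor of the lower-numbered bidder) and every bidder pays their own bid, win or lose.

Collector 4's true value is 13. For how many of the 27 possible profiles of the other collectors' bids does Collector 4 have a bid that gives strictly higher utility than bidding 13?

20

Others bid (6, 6, 6): truth gives 0; bid 8 gives 5 > 0. Violating.
Others bid (6, 6, 13): truth gives -13; bid 6 gives -6 > -13. Violating.
Others bid (6, 8, 13): truth gives -13; bid 6 gives -6 > -13. Violating.
Others bid (6, 13, 6): truth gives -13; bid 6 gives -6 > -13. Violating.
Others bid (6, 6, 8): truth gives 0; no alternative beats it.
Others bid (6, 8, 6): truth gives 0; no alternative beats it.
(Checking all 27 profiles: 20 have a profitable deviation, 7 do not.)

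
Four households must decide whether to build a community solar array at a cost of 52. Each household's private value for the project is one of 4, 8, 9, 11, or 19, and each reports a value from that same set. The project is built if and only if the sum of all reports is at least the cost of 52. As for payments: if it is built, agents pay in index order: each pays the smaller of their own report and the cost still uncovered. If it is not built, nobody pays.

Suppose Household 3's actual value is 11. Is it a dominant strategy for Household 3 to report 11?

Consider the case where Household 1 reports 8, Household 2 reports 19 and Household 4 reports 19.
Truthful report 11: project built, pays 11, utility 11 - 11 = 0.
Report 8 instead: project built, pays 8, utility 11 - 8 = 3.
Since 3 > 0, reporting 8 is strictly better here, so truthful reporting is not dominant.

No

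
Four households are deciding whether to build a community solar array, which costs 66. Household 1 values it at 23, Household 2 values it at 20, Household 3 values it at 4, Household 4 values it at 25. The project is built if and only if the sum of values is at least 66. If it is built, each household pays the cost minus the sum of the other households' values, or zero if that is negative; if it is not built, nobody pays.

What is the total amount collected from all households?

Total value 72 ≥ cost 66, so it is built.
Household 1: others sum to 49; max(0, 66 - 49) = 17.
Household 2: others sum to 52; max(0, 66 - 52) = 14.
Household 3: others sum to 68; max(0, 66 - 68) = 0.
Household 4: others sum to 47; max(0, 66 - 47) = 19.
Total collected = 17 + 14 + 0 + 19 = 50.

50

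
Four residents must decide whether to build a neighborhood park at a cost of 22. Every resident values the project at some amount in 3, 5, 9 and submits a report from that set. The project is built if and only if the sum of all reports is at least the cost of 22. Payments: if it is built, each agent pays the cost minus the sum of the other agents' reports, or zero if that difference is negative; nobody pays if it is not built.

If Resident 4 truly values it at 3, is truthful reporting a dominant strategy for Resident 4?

Yes

Check each profile of the others' reports and compare truth against every alternative report.
Others report (3, 5, 9): truth gives 0, best alternative gives -2.
Others report (3, 9, 5): truth gives 0, best alternative gives -2.
Others report (5, 3, 9): truth gives 0, best alternative gives -2.
Others report (5, 9, 3): truth gives 0, best alternative gives -2.
Others report (9, 3, 5): truth gives 0, best alternative gives -2.
Others report (9, 5, 3): truth gives 0, best alternative gives -2.
(Remaining 21 profiles checked similarly; truth is weakly best in each.)
In every case the truthful report is at least as good as any alternative, so it is a dominant strategy.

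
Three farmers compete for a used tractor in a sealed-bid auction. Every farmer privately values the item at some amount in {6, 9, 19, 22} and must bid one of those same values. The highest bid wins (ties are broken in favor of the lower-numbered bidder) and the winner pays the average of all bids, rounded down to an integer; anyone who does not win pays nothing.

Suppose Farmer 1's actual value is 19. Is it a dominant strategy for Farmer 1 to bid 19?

Consider the case where Farmer 2 bids 6 and Farmer 3 bids 6.
Truthful bid 19: wins, pays 10, utility 19 - 10 = 9.
Bid 6 instead: wins, pays 6, utility 19 - 6 = 13.
Since 13 > 9, bidding 6 is strictly better here, so truthful bidding is not dominant.

No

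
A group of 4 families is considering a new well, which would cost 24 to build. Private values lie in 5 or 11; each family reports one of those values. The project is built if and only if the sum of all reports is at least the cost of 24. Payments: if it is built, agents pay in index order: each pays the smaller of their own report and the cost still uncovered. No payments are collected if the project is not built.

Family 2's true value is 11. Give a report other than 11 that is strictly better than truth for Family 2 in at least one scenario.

Suppose Family 1 reports 5, Family 3 reports 5 and Family 4 reports 11.
Report 11: project built, pays 11, utility 11 - 11 = 0.
Report 5: project built, pays 5, utility 11 - 5 = 6.
So reporting 5 beats truth here (6 > 0).

5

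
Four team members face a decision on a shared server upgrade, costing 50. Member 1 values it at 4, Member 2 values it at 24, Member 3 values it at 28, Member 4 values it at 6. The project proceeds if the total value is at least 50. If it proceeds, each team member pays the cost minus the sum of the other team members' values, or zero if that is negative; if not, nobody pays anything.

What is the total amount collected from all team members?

28

Total value 62 ≥ cost 50, so it is built.
Member 1: others sum to 58; max(0, 50 - 58) = 0.
Member 2: others sum to 38; max(0, 50 - 38) = 12.
Member 3: others sum to 34; max(0, 50 - 34) = 16.
Member 4: others sum to 56; max(0, 50 - 56) = 0.
Total collected = 0 + 12 + 16 + 0 = 28.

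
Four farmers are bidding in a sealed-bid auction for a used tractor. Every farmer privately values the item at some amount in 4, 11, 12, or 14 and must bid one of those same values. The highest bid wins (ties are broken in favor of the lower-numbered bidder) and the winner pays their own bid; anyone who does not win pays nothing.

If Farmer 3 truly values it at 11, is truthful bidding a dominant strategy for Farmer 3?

Check each profile of the others' bids and compare truth against every alternative bid.
Others bid (4, 4, 4): truth gives 0, best alternative gives 0.
Others bid (4, 4, 11): truth gives 0, best alternative gives 0.
Others bid (4, 4, 12): truth gives 0, best alternative gives 0.
Others bid (4, 4, 14): truth gives 0, best alternative gives 0.
Others bid (4, 11, 4): truth gives 0, best alternative gives 0.
Others bid (4, 11, 11): truth gives 0, best alternative gives 0.
(Remaining 58 profiles checked similarly; truth is weakly best in each.)
In every case the truthful bid is at least as good as any alternative, so it is a dominant strategy.

Yes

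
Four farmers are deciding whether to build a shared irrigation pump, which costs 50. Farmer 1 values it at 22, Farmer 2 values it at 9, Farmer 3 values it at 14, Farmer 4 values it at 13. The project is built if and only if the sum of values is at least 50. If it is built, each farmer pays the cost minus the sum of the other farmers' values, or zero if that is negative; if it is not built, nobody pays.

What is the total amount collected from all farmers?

26

Total value 58 ≥ cost 50, so it is built.
Farmer 1: others sum to 36; max(0, 50 - 36) = 14.
Farmer 2: others sum to 49; max(0, 50 - 49) = 1.
Farmer 3: others sum to 44; max(0, 50 - 44) = 6.
Farmer 4: others sum to 45; max(0, 50 - 45) = 5.
Total collected = 14 + 1 + 6 + 5 = 26.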